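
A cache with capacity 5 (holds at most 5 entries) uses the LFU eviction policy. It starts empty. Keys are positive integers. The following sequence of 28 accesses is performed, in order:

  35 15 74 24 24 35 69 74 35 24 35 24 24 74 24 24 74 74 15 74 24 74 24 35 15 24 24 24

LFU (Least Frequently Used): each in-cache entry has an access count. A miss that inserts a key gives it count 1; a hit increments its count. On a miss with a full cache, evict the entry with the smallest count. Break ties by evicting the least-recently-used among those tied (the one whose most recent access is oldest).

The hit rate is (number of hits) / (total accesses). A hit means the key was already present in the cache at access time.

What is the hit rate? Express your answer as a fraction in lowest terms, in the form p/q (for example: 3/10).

LFU simulation (capacity=5):
  1. access 35: MISS. Cache: [35(c=1)]
  2. access 15: MISS. Cache: [35(c=1) 15(c=1)]
  3. access 74: MISS. Cache: [35(c=1) 15(c=1) 74(c=1)]
  4. access 24: MISS. Cache: [35(c=1) 15(c=1) 74(c=1) 24(c=1)]
  5. access 24: HIT, count now 2. Cache: [35(c=1) 15(c=1) 74(c=1) 24(c=2)]
  6. access 35: HIT, count now 2. Cache: [15(c=1) 74(c=1) 24(c=2) 35(c=2)]
  7. access 69: MISS. Cache: [15(c=1) 74(c=1) 69(c=1) 24(c=2) 35(c=2)]
  8. access 74: HIT, count now 2. Cache: [15(c=1) 69(c=1) 24(c=2) 35(c=2) 74(c=2)]
  9. access 35: HIT, count now 3. Cache: [15(c=1) 69(c=1) 24(c=2) 74(c=2) 35(c=3)]
  10. access 24: HIT, count now 3. Cache: [15(c=1) 69(c=1) 74(c=2) 35(c=3) 24(c=3)]
  11. access 35: HIT, count now 4. Cache: [15(c=1) 69(c=1) 74(c=2) 24(c=3) 35(c=4)]
  12. access 24: HIT, count now 4. Cache: [15(c=1) 69(c=1) 74(c=2) 35(c=4) 24(c=4)]
  13. access 24: HIT, count now 5. Cache: [15(c=1) 69(c=1) 74(c=2) 35(c=4) 24(c=5)]
  14. access 74: HIT, count now 3. Cache: [15(c=1) 69(c=1) 74(c=3) 35(c=4) 24(c=5)]
  15. access 24: HIT, count now 6. Cache: [15(c=1) 69(c=1) 74(c=3) 35(c=4) 24(c=6)]
  16. access 24: HIT, count now 7. Cache: [15(c=1) 69(c=1) 74(c=3) 35(c=4) 24(c=7)]
  17. access 74: HIT, count now 4. Cache: [15(c=1) 69(c=1) 35(c=4) 74(c=4) 24(c=7)]
  18. access 74: HIT, count now 5. Cache: [15(c=1) 69(c=1) 35(c=4) 74(c=5) 24(c=7)]
  19. access 15: HIT, count now 2. Cache: [69(c=1) 15(c=2) 35(c=4) 74(c=5) 24(c=7)]
  20. access 74: HIT, count now 6. Cache: [69(c=1) 15(c=2) 35(c=4) 74(c=6) 24(c=7)]
  21. access 24: HIT, count now 8. Cache: [69(c=1) 15(c=2) 35(c=4) 74(c=6) 24(c=8)]
  22. access 74: HIT, count now 7. Cache: [69(c=1) 15(c=2) 35(c=4) 74(c=7) 24(c=8)]
  23. access 24: HIT, count now 9. Cache: [69(c=1) 15(c=2) 35(c=4) 74(c=7) 24(c=9)]
  24. access 35: HIT, count now 5. Cache: [69(c=1) 15(c=2) 35(c=5) 74(c=7) 24(c=9)]
  25. access 15: HIT, count now 3. Cache: [69(c=1) 15(c=3) 35(c=5) 74(c=7) 24(c=9)]
  26. access 24: HIT, count now 10. Cache: [69(c=1) 15(c=3) 35(c=5) 74(c=7) 24(c=10)]
  27. access 24: HIT, count now 11. Cache: [69(c=1) 15(c=3) 35(c=5) 74(c=7) 24(c=11)]
  28. access 24: HIT, count now 12. Cache: [69(c=1) 15(c=3) 35(c=5) 74(c=7) 24(c=12)]
Total: 23 hits, 5 misses, 0 evictions

Hit rate = 23/28

Answer: 23/28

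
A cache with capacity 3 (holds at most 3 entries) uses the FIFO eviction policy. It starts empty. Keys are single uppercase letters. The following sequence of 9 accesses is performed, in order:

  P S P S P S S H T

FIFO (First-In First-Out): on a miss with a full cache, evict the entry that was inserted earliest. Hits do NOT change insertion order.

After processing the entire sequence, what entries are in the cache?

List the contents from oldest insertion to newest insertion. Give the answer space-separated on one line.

FIFO simulation (capacity=3):
  1. access P: MISS. Cache (old->new): [P]
  2. access S: MISS. Cache (old->new): [P S]
  3. access P: HIT. Cache (old->new): [P S]
  4. access S: HIT. Cache (old->new): [P S]
  5. access P: HIT. Cache (old->new): [P S]
  6. access S: HIT. Cache (old->new): [P S]
  7. access S: HIT. Cache (old->new): [P S]
  8. access H: MISS. Cache (old->new): [P S H]
  9. access T: MISS, evict P. Cache (old->new): [S H T]
Total: 5 hits, 4 misses, 1 evictions

Answer: S H T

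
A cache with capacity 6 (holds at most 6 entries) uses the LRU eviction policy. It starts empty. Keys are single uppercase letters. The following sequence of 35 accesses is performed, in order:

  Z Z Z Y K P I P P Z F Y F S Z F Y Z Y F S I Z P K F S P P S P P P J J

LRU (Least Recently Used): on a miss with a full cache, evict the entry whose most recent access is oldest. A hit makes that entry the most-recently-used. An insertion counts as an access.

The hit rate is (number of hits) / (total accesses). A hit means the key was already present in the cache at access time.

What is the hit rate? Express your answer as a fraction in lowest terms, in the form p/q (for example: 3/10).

Answer: 26/35

Derivation:
LRU simulation (capacity=6):
  1. access Z: MISS. Cache (LRU->MRU): [Z]
  2. access Z: HIT. Cache (LRU->MRU): [Z]
  3. access Z: HIT. Cache (LRU->MRU): [Z]
  4. access Y: MISS. Cache (LRU->MRU): [Z Y]
  5. access K: MISS. Cache (LRU->MRU): [Z Y K]
  6. access P: MISS. Cache (LRU->MRU): [Z Y K P]
  7. access I: MISS. Cache (LRU->MRU): [Z Y K P I]
  8. access P: HIT. Cache (LRU->MRU): [Z Y K I P]
  9. access P: HIT. Cache (LRU->MRU): [Z Y K I P]
  10. access Z: HIT. Cache (LRU->MRU): [Y K I P Z]
  11. access F: MISS. Cache (LRU->MRU): [Y K I P Z F]
  12. access Y: HIT. Cache (LRU->MRU): [K I P Z F Y]
  13. access F: HIT. Cache (LRU->MRU): [K I P Z Y F]
  14. access S: MISS, evict K. Cache (LRU->MRU): [I P Z Y F S]
  15. access Z: HIT. Cache (LRU->MRU): [I P Y F S Z]
  16. access F: HIT. Cache (LRU->MRU): [I P Y S Z F]
  17. access Y: HIT. Cache (LRU->MRU): [I P S Z F Y]
  18. access Z: HIT. Cache (LRU->MRU): [I P S F Y Z]
  19. access Y: HIT. Cache (LRU->MRU): [I P S F Z Y]
  20. access F: HIT. Cache (LRU->MRU): [I P S Z Y F]
  21. access S: HIT. Cache (LRU->MRU): [I P Z Y F S]
  22. access I: HIT. Cache (LRU->MRU): [P Z Y F S I]
  23. access Z: HIT. Cache (LRU->MRU): [P Y F S I Z]
  24. access P: HIT. Cache (LRU->MRU): [Y F S I Z P]
  25. access K: MISS, evict Y. Cache (LRU->MRU): [F S I Z P K]
  26. access F: HIT. Cache (LRU->MRU): [S I Z P K F]
  27. access S: HIT. Cache (LRU->MRU): [I Z P K F S]
  28. access P: HIT. Cache (LRU->MRU): [I Z K F S P]
  29. access P: HIT. Cache (LRU->MRU): [I Z K F S P]
  30. access S: HIT. Cache (LRU->MRU): [I Z K F P S]
  31. access P: HIT. Cache (LRU->MRU): [I Z K F S P]
  32. access P: HIT. Cache (LRU->MRU): [I Z K F S P]
  33. access P: HIT. Cache (LRU->MRU): [I Z K F S P]
  34. access J: MISS, evict I. Cache (LRU->MRU): [Z K F S P J]
  35. access J: HIT. Cache (LRU->MRU): [Z K F S P J]
Total: 26 hits, 9 misses, 3 evictions

Hit rate = 26/35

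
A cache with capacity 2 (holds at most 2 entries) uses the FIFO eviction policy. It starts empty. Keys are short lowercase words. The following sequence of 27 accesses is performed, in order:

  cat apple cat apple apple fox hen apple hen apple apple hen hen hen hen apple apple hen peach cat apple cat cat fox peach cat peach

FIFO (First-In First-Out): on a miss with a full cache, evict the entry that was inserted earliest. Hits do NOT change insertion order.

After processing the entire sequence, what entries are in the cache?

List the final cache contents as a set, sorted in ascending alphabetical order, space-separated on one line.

FIFO simulation (capacity=2):
  1. access cat: MISS. Cache (old->new): [cat]
  2. access apple: MISS. Cache (old->new): [cat apple]
  3. access cat: HIT. Cache (old->new): [cat apple]
  4. access apple: HIT. Cache (old->new): [cat apple]
  5. access apple: HIT. Cache (old->new): [cat apple]
  6. access fox: MISS, evict cat. Cache (old->new): [apple fox]
  7. access hen: MISS, evict apple. Cache (old->new): [fox hen]
  8. access apple: MISS, evict fox. Cache (old->new): [hen apple]
  9. access hen: HIT. Cache (old->new): [hen apple]
  10. access apple: HIT. Cache (old->new): [hen apple]
  11. access apple: HIT. Cache (old->new): [hen apple]
  12. access hen: HIT. Cache (old->new): [hen apple]
  13. access hen: HIT. Cache (old->new): [hen apple]
  14. access hen: HIT. Cache (old->new): [hen apple]
  15. access hen: HIT. Cache (old->new): [hen apple]
  16. access apple: HIT. Cache (old->new): [hen apple]
  17. access apple: HIT. Cache (old->new): [hen apple]
  18. access hen: HIT. Cache (old->new): [hen apple]
  19. access peach: MISS, evict hen. Cache (old->new): [apple peach]
  20. access cat: MISS, evict apple. Cache (old->new): [peach cat]
  21. access apple: MISS, evict peach. Cache (old->new): [cat apple]
  22. access cat: HIT. Cache (old->new): [cat apple]
  23. access cat: HIT. Cache (old->new): [cat apple]
  24. access fox: MISS, evict cat. Cache (old->new): [apple fox]
  25. access peach: MISS, evict apple. Cache (old->new): [fox peach]
  26. access cat: MISS, evict fox. Cache (old->new): [peach cat]
  27. access peach: HIT. Cache (old->new): [peach cat]
Total: 16 hits, 11 misses, 9 evictions

Answer: cat peach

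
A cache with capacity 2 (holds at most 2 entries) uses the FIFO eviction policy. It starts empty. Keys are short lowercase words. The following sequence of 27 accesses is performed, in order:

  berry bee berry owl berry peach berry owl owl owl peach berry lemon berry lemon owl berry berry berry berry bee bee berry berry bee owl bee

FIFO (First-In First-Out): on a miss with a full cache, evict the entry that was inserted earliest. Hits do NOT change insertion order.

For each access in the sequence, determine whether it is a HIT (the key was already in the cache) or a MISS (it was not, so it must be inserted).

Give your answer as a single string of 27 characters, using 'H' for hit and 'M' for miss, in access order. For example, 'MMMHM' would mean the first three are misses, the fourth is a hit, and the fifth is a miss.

FIFO simulation (capacity=2):
  1. access berry: MISS. Cache (old->new): [berry]
  2. access bee: MISS. Cache (old->new): [berry bee]
  3. access berry: HIT. Cache (old->new): [berry bee]
  4. access owl: MISS, evict berry. Cache (old->new): [bee owl]
  5. access berry: MISS, evict bee. Cache (old->new): [owl berry]
  6. access peach: MISS, evict owl. Cache (old->new): [berry peach]
  7. access berry: HIT. Cache (old->new): [berry peach]
  8. access owl: MISS, evict berry. Cache (old->new): [peach owl]
  9. access owl: HIT. Cache (old->new): [peach owl]
  10. access owl: HIT. Cache (old->new): [peach owl]
  11. access peach: HIT. Cache (old->new): [peach owl]
  12. access berry: MISS, evict peach. Cache (old->new): [owl berry]
  13. access lemon: MISS, evict owl. Cache (old->new): [berry lemon]
  14. access berry: HIT. Cache (old->new): [berry lemon]
  15. access lemon: HIT. Cache (old->new): [berry lemon]
  16. access owl: MISS, evict berry. Cache (old->new): [lemon owl]
  17. access berry: MISS, evict lemon. Cache (old->new): [owl berry]
  18. access berry: HIT. Cache (old->new): [owl berry]
  19. access berry: HIT. Cache (old->new): [owl berry]
  20. access berry: HIT. Cache (old->new): [owl berry]
  21. access bee: MISS, evict owl. Cache (old->new): [berry bee]
  22. access bee: HIT. Cache (old->new): [berry bee]
  23. access berry: HIT. Cache (old->new): [berry bee]
  24. access berry: HIT. Cache (old->new): [berry bee]
  25. access bee: HIT. Cache (old->new): [berry bee]
  26. access owl: MISS, evict berry. Cache (old->new): [bee owl]
  27. access bee: HIT. Cache (old->new): [bee owl]
Total: 15 hits, 12 misses, 10 evictions

Answer: MMHMMMHMHHHMMHHMMHHHMHHHHMH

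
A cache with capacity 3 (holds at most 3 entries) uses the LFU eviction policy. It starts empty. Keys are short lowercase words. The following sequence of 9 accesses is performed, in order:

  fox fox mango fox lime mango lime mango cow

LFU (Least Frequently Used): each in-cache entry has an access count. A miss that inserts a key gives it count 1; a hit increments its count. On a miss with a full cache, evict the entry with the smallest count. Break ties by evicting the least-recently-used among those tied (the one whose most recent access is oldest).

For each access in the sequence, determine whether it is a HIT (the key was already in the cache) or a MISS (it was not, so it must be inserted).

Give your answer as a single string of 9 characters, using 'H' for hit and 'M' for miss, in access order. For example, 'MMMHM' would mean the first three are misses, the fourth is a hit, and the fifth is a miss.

LFU simulation (capacity=3):
  1. access fox: MISS. Cache: [fox(c=1)]
  2. access fox: HIT, count now 2. Cache: [fox(c=2)]
  3. access mango: MISS. Cache: [mango(c=1) fox(c=2)]
  4. access fox: HIT, count now 3. Cache: [mango(c=1) fox(c=3)]
  5. access lime: MISS. Cache: [mango(c=1) lime(c=1) fox(c=3)]
  6. access mango: HIT, count now 2. Cache: [lime(c=1) mango(c=2) fox(c=3)]
  7. access lime: HIT, count now 2. Cache: [mango(c=2) lime(c=2) fox(c=3)]
  8. access mango: HIT, count now 3. Cache: [lime(c=2) fox(c=3) mango(c=3)]
  9. access cow: MISS, evict lime(c=2). Cache: [cow(c=1) fox(c=3) mango(c=3)]
Total: 5 hits, 4 misses, 1 evictions

Answer: MHMHMHHHM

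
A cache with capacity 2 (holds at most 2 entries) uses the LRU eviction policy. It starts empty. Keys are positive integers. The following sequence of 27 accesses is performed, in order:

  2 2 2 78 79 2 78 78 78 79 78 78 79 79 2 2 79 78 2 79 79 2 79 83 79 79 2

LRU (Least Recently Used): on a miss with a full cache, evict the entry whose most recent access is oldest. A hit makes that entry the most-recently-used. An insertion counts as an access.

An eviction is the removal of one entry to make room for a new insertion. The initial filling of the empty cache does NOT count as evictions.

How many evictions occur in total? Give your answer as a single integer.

LRU simulation (capacity=2):
  1. access 2: MISS. Cache (LRU->MRU): [2]
  2. access 2: HIT. Cache (LRU->MRU): [2]
  3. access 2: HIT. Cache (LRU->MRU): [2]
  4. access 78: MISS. Cache (LRU->MRU): [2 78]
  5. access 79: MISS, evict 2. Cache (LRU->MRU): [78 79]
  6. access 2: MISS, evict 78. Cache (LRU->MRU): [79 2]
  7. access 78: MISS, evict 79. Cache (LRU->MRU): [2 78]
  8. access 78: HIT. Cache (LRU->MRU): [2 78]
  9. access 78: HIT. Cache (LRU->MRU): [2 78]
  10. access 79: MISS, evict 2. Cache (LRU->MRU): [78 79]
  11. access 78: HIT. Cache (LRU->MRU): [79 78]
  12. access 78: HIT. Cache (LRU->MRU): [79 78]
  13. access 79: HIT. Cache (LRU->MRU): [78 79]
  14. access 79: HIT. Cache (LRU->MRU): [78 79]
  15. access 2: MISS, evict 78. Cache (LRU->MRU): [79 2]
  16. access 2: HIT. Cache (LRU->MRU): [79 2]
  17. access 79: HIT. Cache (LRU->MRU): [2 79]
  18. access 78: MISS, evict 2. Cache (LRU->MRU): [79 78]
  19. access 2: MISS, evict 79. Cache (LRU->MRU): [78 2]
  20. access 79: MISS, evict 78. Cache (LRU->MRU): [2 79]
  21. access 79: HIT. Cache (LRU->MRU): [2 79]
  22. access 2: HIT. Cache (LRU->MRU): [79 2]
  23. access 79: HIT. Cache (LRU->MRU): [2 79]
  24. access 83: MISS, evict 2. Cache (LRU->MRU): [79 83]
  25. access 79: HIT. Cache (LRU->MRU): [83 79]
  26. access 79: HIT. Cache (LRU->MRU): [83 79]
  27. access 2: MISS, evict 83. Cache (LRU->MRU): [79 2]
Total: 15 hits, 12 misses, 10 evictions

Answer: 10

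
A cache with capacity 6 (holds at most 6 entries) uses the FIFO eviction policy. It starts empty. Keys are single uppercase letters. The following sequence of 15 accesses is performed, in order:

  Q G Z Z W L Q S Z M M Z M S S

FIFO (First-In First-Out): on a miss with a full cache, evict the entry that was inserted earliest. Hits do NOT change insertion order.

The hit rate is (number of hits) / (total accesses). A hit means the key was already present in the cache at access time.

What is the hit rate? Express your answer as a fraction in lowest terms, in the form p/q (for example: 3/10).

FIFO simulation (capacity=6):
  1. access Q: MISS. Cache (old->new): [Q]
  2. access G: MISS. Cache (old->new): [Q G]
  3. access Z: MISS. Cache (old->new): [Q G Z]
  4. access Z: HIT. Cache (old->new): [Q G Z]
  5. access W: MISS. Cache (old->new): [Q G Z W]
  6. access L: MISS. Cache (old->new): [Q G Z W L]
  7. access Q: HIT. Cache (old->new): [Q G Z W L]
  8. access S: MISS. Cache (old->new): [Q G Z W L S]
  9. access Z: HIT. Cache (old->new): [Q G Z W L S]
  10. access M: MISS, evict Q. Cache (old->new): [G Z W L S M]
  11. access M: HIT. Cache (old->new): [G Z W L S M]
  12. access Z: HIT. Cache (old->new): [G Z W L S M]
  13. access M: HIT. Cache (old->new): [G Z W L S M]
  14. access S: HIT. Cache (old->new): [G Z W L S M]
  15. access S: HIT. Cache (old->new): [G Z W L S M]
Total: 8 hits, 7 misses, 1 evictions

Hit rate = 8/15

Answer: 8/15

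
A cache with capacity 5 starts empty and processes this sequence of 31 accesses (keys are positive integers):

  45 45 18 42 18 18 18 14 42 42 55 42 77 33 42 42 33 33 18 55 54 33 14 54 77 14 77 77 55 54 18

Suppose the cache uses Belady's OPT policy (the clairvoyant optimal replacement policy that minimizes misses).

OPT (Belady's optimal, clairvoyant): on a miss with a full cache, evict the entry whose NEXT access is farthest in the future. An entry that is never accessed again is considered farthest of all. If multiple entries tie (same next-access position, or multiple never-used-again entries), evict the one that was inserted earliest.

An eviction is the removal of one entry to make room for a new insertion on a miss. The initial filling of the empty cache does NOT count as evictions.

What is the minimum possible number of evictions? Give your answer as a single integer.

OPT (Belady) simulation (capacity=5):
  1. access 45: MISS. Cache: [45]
  2. access 45: HIT. Next use of 45: never. Cache: [45]
  3. access 18: MISS. Cache: [45 18]
  4. access 42: MISS. Cache: [45 18 42]
  5. access 18: HIT. Next use of 18: step 6. Cache: [45 18 42]
  6. access 18: HIT. Next use of 18: step 7. Cache: [45 18 42]
  7. access 18: HIT. Next use of 18: step 19. Cache: [45 18 42]
  8. access 14: MISS. Cache: [45 18 42 14]
  9. access 42: HIT. Next use of 42: step 10. Cache: [45 18 42 14]
  10. access 42: HIT. Next use of 42: step 12. Cache: [45 18 42 14]
  11. access 55: MISS. Cache: [45 18 42 14 55]
  12. access 42: HIT. Next use of 42: step 15. Cache: [45 18 42 14 55]
  13. access 77: MISS, evict 45 (next use: never). Cache: [18 42 14 55 77]
  14. access 33: MISS, evict 77 (next use: step 25). Cache: [18 42 14 55 33]
  15. access 42: HIT. Next use of 42: step 16. Cache: [18 42 14 55 33]
  16. access 42: HIT. Next use of 42: never. Cache: [18 42 14 55 33]
  17. access 33: HIT. Next use of 33: step 18. Cache: [18 42 14 55 33]
  18. access 33: HIT. Next use of 33: step 22. Cache: [18 42 14 55 33]
  19. access 18: HIT. Next use of 18: step 31. Cache: [18 42 14 55 33]
  20. access 55: HIT. Next use of 55: step 29. Cache: [18 42 14 55 33]
  21. access 54: MISS, evict 42 (next use: never). Cache: [18 14 55 33 54]
  22. access 33: HIT. Next use of 33: never. Cache: [18 14 55 33 54]
  23. access 14: HIT. Next use of 14: step 26. Cache: [18 14 55 33 54]
  24. access 54: HIT. Next use of 54: step 30. Cache: [18 14 55 33 54]
  25. access 77: MISS, evict 33 (next use: never). Cache: [18 14 55 54 77]
  26. access 14: HIT. Next use of 14: never. Cache: [18 14 55 54 77]
  27. access 77: HIT. Next use of 77: step 28. Cache: [18 14 55 54 77]
  28. access 77: HIT. Next use of 77: never. Cache: [18 14 55 54 77]
  29. access 55: HIT. Next use of 55: never. Cache: [18 14 55 54 77]
  30. access 54: HIT. Next use of 54: never. Cache: [18 14 55 54 77]
  31. access 18: HIT. Next use of 18: never. Cache: [18 14 55 54 77]
Total: 22 hits, 9 misses, 4 evictions

Answer: 4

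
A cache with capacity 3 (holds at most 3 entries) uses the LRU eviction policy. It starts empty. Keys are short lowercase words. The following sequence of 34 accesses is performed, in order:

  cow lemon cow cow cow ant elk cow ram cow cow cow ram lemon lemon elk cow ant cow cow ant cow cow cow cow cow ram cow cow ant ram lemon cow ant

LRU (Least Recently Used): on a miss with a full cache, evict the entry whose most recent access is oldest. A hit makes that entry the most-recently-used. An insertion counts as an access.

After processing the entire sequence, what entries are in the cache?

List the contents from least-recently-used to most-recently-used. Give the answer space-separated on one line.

Answer: lemon cow ant

Derivation:
LRU simulation (capacity=3):
  1. access cow: MISS. Cache (LRU->MRU): [cow]
  2. access lemon: MISS. Cache (LRU->MRU): [cow lemon]
  3. access cow: HIT. Cache (LRU->MRU): [lemon cow]
  4. access cow: HIT. Cache (LRU->MRU): [lemon cow]
  5. access cow: HIT. Cache (LRU->MRU): [lemon cow]
  6. access ant: MISS. Cache (LRU->MRU): [lemon cow ant]
  7. access elk: MISS, evict lemon. Cache (LRU->MRU): [cow ant elk]
  8. access cow: HIT. Cache (LRU->MRU): [ant elk cow]
  9. access ram: MISS, evict ant. Cache (LRU->MRU): [elk cow ram]
  10. access cow: HIT. Cache (LRU->MRU): [elk ram cow]
  11. access cow: HIT. Cache (LRU->MRU): [elk ram cow]
  12. access cow: HIT. Cache (LRU->MRU): [elk ram cow]
  13. access ram: HIT. Cache (LRU->MRU): [elk cow ram]
  14. access lemon: MISS, evict elk. Cache (LRU->MRU): [cow ram lemon]
  15. access lemon: HIT. Cache (LRU->MRU): [cow ram lemon]
  16. access elk: MISS, evict cow. Cache (LRU->MRU): [ram lemon elk]
  17. access cow: MISS, evict ram. Cache (LRU->MRU): [lemon elk cow]
  18. access ant: MISS, evict lemon. Cache (LRU->MRU): [elk cow ant]
  19. access cow: HIT. Cache (LRU->MRU): [elk ant cow]
  20. access cow: HIT. Cache (LRU->MRU): [elk ant cow]
  21. access ant: HIT. Cache (LRU->MRU): [elk cow ant]
  22. access cow: HIT. Cache (LRU->MRU): [elk ant cow]
  23. access cow: HIT. Cache (LRU->MRU): [elk ant cow]
  24. access cow: HIT. Cache (LRU->MRU): [elk ant cow]
  25. access cow: HIT. Cache (LRU->MRU): [elk ant cow]
  26. access cow: HIT. Cache (LRU->MRU): [elk ant cow]
  27. access ram: MISS, evict elk. Cache (LRU->MRU): [ant cow ram]
  28. access cow: HIT. Cache (LRU->MRU): [ant ram cow]
  29. access cow: HIT. Cache (LRU->MRU): [ant ram cow]
  30. access ant: HIT. Cache (LRU->MRU): [ram cow ant]
  31. access ram: HIT. Cache (LRU->MRU): [cow ant ram]
  32. access lemon: MISS, evict cow. Cache (LRU->MRU): [ant ram lemon]
  33. access cow: MISS, evict ant. Cache (LRU->MRU): [ram lemon cow]
  34. access ant: MISS, evict ram. Cache (LRU->MRU): [lemon cow ant]
Total: 21 hits, 13 misses, 10 evictions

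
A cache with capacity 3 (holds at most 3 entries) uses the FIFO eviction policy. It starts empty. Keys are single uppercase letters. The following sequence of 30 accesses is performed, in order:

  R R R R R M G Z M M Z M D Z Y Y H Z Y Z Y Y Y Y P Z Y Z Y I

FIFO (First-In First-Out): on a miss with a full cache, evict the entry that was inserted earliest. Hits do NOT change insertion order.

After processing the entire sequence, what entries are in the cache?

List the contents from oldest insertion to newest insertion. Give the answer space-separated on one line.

FIFO simulation (capacity=3):
  1. access R: MISS. Cache (old->new): [R]
  2. access R: HIT. Cache (old->new): [R]
  3. access R: HIT. Cache (old->new): [R]
  4. access R: HIT. Cache (old->new): [R]
  5. access R: HIT. Cache (old->new): [R]
  6. access M: MISS. Cache (old->new): [R M]
  7. access G: MISS. Cache (old->new): [R M G]
  8. access Z: MISS, evict R. Cache (old->new): [M G Z]
  9. access M: HIT. Cache (old->new): [M G Z]
  10. access M: HIT. Cache (old->new): [M G Z]
  11. access Z: HIT. Cache (old->new): [M G Z]
  12. access M: HIT. Cache (old->new): [M G Z]
  13. access D: MISS, evict M. Cache (old->new): [G Z D]
  14. access Z: HIT. Cache (old->new): [G Z D]
  15. access Y: MISS, evict G. Cache (old->new): [Z D Y]
  16. access Y: HIT. Cache (old->new): [Z D Y]
  17. access H: MISS, evict Z. Cache (old->new): [D Y H]
  18. access Z: MISS, evict D. Cache (old->new): [Y H Z]
  19. access Y: HIT. Cache (old->new): [Y H Z]
  20. access Z: HIT. Cache (old->new): [Y H Z]
  21. access Y: HIT. Cache (old->new): [Y H Z]
  22. access Y: HIT. Cache (old->new): [Y H Z]
  23. access Y: HIT. Cache (old->new): [Y H Z]
  24. access Y: HIT. Cache (old->new): [Y H Z]
  25. access P: MISS, evict Y. Cache (old->new): [H Z P]
  26. access Z: HIT. Cache (old->new): [H Z P]
  27. access Y: MISS, evict H. Cache (old->new): [Z P Y]
  28. access Z: HIT. Cache (old->new): [Z P Y]
  29. access Y: HIT. Cache (old->new): [Z P Y]
  30. access I: MISS, evict Z. Cache (old->new): [P Y I]
Total: 19 hits, 11 misses, 8 evictions

Answer: P Y I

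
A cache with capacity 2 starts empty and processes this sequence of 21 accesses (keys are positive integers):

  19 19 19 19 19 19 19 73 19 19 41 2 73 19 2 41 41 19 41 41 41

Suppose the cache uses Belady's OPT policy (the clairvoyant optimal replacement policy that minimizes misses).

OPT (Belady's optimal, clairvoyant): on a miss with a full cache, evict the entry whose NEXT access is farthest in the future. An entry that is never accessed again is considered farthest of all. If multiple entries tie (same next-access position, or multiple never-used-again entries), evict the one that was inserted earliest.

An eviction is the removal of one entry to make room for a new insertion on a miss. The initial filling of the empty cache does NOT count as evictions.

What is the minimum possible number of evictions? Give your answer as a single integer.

Answer: 4

Derivation:
OPT (Belady) simulation (capacity=2):
  1. access 19: MISS. Cache: [19]
  2. access 19: HIT. Next use of 19: step 3. Cache: [19]
  3. access 19: HIT. Next use of 19: step 4. Cache: [19]
  4. access 19: HIT. Next use of 19: step 5. Cache: [19]
  5. access 19: HIT. Next use of 19: step 6. Cache: [19]
  6. access 19: HIT. Next use of 19: step 7. Cache: [19]
  7. access 19: HIT. Next use of 19: step 9. Cache: [19]
  8. access 73: MISS. Cache: [19 73]
  9. access 19: HIT. Next use of 19: step 10. Cache: [19 73]
  10. access 19: HIT. Next use of 19: step 14. Cache: [19 73]
  11. access 41: MISS, evict 19 (next use: step 14). Cache: [73 41]
  12. access 2: MISS, evict 41 (next use: step 16). Cache: [73 2]
  13. access 73: HIT. Next use of 73: never. Cache: [73 2]
  14. access 19: MISS, evict 73 (next use: never). Cache: [2 19]
  15. access 2: HIT. Next use of 2: never. Cache: [2 19]
  16. access 41: MISS, evict 2 (next use: never). Cache: [19 41]
  17. access 41: HIT. Next use of 41: step 19. Cache: [19 41]
  18. access 19: HIT. Next use of 19: never. Cache: [19 41]
  19. access 41: HIT. Next use of 41: step 20. Cache: [19 41]
  20. access 41: HIT. Next use of 41: step 21. Cache: [19 41]
  21. access 41: HIT. Next use of 41: never. Cache: [19 41]
Total: 15 hits, 6 misses, 4 evictions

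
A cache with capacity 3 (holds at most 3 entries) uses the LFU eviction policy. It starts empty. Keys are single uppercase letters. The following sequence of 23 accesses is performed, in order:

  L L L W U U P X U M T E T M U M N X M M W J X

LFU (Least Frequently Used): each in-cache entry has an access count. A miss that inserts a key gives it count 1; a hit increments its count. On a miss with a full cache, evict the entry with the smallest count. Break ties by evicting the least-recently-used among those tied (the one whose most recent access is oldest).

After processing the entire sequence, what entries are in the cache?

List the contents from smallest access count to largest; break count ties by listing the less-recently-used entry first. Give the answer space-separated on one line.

LFU simulation (capacity=3):
  1. access L: MISS. Cache: [L(c=1)]
  2. access L: HIT, count now 2. Cache: [L(c=2)]
  3. access L: HIT, count now 3. Cache: [L(c=3)]
  4. access W: MISS. Cache: [W(c=1) L(c=3)]
  5. access U: MISS. Cache: [W(c=1) U(c=1) L(c=3)]
  6. access U: HIT, count now 2. Cache: [W(c=1) U(c=2) L(c=3)]
  7. access P: MISS, evict W(c=1). Cache: [P(c=1) U(c=2) L(c=3)]
  8. access X: MISS, evict P(c=1). Cache: [X(c=1) U(c=2) L(c=3)]
  9. access U: HIT, count now 3. Cache: [X(c=1) L(c=3) U(c=3)]
  10. access M: MISS, evict X(c=1). Cache: [M(c=1) L(c=3) U(c=3)]
  11. access T: MISS, evict M(c=1). Cache: [T(c=1) L(c=3) U(c=3)]
  12. access E: MISS, evict T(c=1). Cache: [E(c=1) L(c=3) U(c=3)]
  13. access T: MISS, evict E(c=1). Cache: [T(c=1) L(c=3) U(c=3)]
  14. access M: MISS, evict T(c=1). Cache: [M(c=1) L(c=3) U(c=3)]
  15. access U: HIT, count now 4. Cache: [M(c=1) L(c=3) U(c=4)]
  16. access M: HIT, count now 2. Cache: [M(c=2) L(c=3) U(c=4)]
  17. access N: MISS, evict M(c=2). Cache: [N(c=1) L(c=3) U(c=4)]
  18. access X: MISS, evict N(c=1). Cache: [X(c=1) L(c=3) U(c=4)]
  19. access M: MISS, evict X(c=1). Cache: [M(c=1) L(c=3) U(c=4)]
  20. access M: HIT, count now 2. Cache: [M(c=2) L(c=3) U(c=4)]
  21. access W: MISS, evict M(c=2). Cache: [W(c=1) L(c=3) U(c=4)]
  22. access J: MISS, evict W(c=1). Cache: [J(c=1) L(c=3) U(c=4)]
  23. access X: MISS, evict J(c=1). Cache: [X(c=1) L(c=3) U(c=4)]
Total: 7 hits, 16 misses, 13 evictions

Answer: X L U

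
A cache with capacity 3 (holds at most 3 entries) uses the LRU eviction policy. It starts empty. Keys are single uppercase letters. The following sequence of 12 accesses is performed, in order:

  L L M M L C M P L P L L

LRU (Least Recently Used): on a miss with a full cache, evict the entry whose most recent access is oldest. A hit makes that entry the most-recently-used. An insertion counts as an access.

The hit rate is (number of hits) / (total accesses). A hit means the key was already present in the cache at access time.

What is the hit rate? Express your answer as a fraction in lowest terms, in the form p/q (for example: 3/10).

Answer: 7/12

Derivation:
LRU simulation (capacity=3):
  1. access L: MISS. Cache (LRU->MRU): [L]
  2. access L: HIT. Cache (LRU->MRU): [L]
  3. access M: MISS. Cache (LRU->MRU): [L M]
  4. access M: HIT. Cache (LRU->MRU): [L M]
  5. access L: HIT. Cache (LRU->MRU): [M L]
  6. access C: MISS. Cache (LRU->MRU): [M L C]
  7. access M: HIT. Cache (LRU->MRU): [L C M]
  8. access P: MISS, evict L. Cache (LRU->MRU): [C M P]
  9. access L: MISS, evict C. Cache (LRU->MRU): [M P L]
  10. access P: HIT. Cache (LRU->MRU): [M L P]
  11. access L: HIT. Cache (LRU->MRU): [M P L]
  12. access L: HIT. Cache (LRU->MRU): [M P L]
Total: 7 hits, 5 misses, 2 evictions

Hit rate = 7/12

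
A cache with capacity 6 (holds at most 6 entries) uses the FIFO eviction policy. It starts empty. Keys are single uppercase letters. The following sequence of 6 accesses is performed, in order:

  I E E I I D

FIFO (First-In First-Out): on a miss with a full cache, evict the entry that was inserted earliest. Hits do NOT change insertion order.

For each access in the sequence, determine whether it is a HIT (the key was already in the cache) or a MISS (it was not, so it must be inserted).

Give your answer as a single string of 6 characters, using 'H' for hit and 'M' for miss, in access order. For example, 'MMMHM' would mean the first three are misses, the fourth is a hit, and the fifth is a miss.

FIFO simulation (capacity=6):
  1. access I: MISS. Cache (old->new): [I]
  2. access E: MISS. Cache (old->new): [I E]
  3. access E: HIT. Cache (old->new): [I E]
  4. access I: HIT. Cache (old->new): [I E]
  5. access I: HIT. Cache (old->new): [I E]
  6. access D: MISS. Cache (old->new): [I E D]
Total: 3 hits, 3 misses, 0 evictions

Answer: MMHHHM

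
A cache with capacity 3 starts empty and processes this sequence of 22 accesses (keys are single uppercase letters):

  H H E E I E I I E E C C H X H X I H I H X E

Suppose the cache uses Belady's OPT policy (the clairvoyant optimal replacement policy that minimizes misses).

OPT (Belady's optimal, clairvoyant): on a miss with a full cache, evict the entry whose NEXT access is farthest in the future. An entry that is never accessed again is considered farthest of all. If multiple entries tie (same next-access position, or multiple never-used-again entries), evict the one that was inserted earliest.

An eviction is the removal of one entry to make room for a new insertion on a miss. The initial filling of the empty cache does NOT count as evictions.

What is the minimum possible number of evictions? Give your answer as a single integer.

Answer: 3

Derivation:
OPT (Belady) simulation (capacity=3):
  1. access H: MISS. Cache: [H]
  2. access H: HIT. Next use of H: step 13. Cache: [H]
  3. access E: MISS. Cache: [H E]
  4. access E: HIT. Next use of E: step 6. Cache: [H E]
  5. access I: MISS. Cache: [H E I]
  6. access E: HIT. Next use of E: step 9. Cache: [H E I]
  7. access I: HIT. Next use of I: step 8. Cache: [H E I]
  8. access I: HIT. Next use of I: step 17. Cache: [H E I]
  9. access E: HIT. Next use of E: step 10. Cache: [H E I]
  10. access E: HIT. Next use of E: step 22. Cache: [H E I]
  11. access C: MISS, evict E (next use: step 22). Cache: [H I C]
  12. access C: HIT. Next use of C: never. Cache: [H I C]
  13. access H: HIT. Next use of H: step 15. Cache: [H I C]
  14. access X: MISS, evict C (next use: never). Cache: [H I X]
  15. access H: HIT. Next use of H: step 18. Cache: [H I X]
  16. access X: HIT. Next use of X: step 21. Cache: [H I X]
  17. access I: HIT. Next use of I: step 19. Cache: [H I X]
  18. access H: HIT. Next use of H: step 20. Cache: [H I X]
  19. access I: HIT. Next use of I: never. Cache: [H I X]
  20. access H: HIT. Next use of H: never. Cache: [H I X]
  21. access X: HIT. Next use of X: never. Cache: [H I X]
  22. access E: MISS, evict H (next use: never). Cache: [I X E]
Total: 16 hits, 6 misses, 3 evictions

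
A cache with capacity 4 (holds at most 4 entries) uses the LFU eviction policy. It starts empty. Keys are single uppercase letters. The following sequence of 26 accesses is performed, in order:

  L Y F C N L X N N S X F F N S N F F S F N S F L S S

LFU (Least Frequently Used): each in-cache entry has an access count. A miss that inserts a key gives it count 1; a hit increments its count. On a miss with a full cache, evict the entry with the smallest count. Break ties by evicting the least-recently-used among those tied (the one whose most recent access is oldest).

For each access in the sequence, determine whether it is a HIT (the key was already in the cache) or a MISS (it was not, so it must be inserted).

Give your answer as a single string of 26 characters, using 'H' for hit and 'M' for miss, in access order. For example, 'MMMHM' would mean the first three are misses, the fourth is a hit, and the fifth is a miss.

Answer: MMMMMMMHHMHMHHHHHHHHHHHMHH

Derivation:
LFU simulation (capacity=4):
  1. access L: MISS. Cache: [L(c=1)]
  2. access Y: MISS. Cache: [L(c=1) Y(c=1)]
  3. access F: MISS. Cache: [L(c=1) Y(c=1) F(c=1)]
  4. access C: MISS. Cache: [L(c=1) Y(c=1) F(c=1) C(c=1)]
  5. access N: MISS, evict L(c=1). Cache: [Y(c=1) F(c=1) C(c=1) N(c=1)]
  6. access L: MISS, evict Y(c=1). Cache: [F(c=1) C(c=1) N(c=1) L(c=1)]
  7. access X: MISS, evict F(c=1). Cache: [C(c=1) N(c=1) L(c=1) X(c=1)]
  8. access N: HIT, count now 2. Cache: [C(c=1) L(c=1) X(c=1) N(c=2)]
  9. access N: HIT, count now 3. Cache: [C(c=1) L(c=1) X(c=1) N(c=3)]
  10. access S: MISS, evict C(c=1). Cache: [L(c=1) X(c=1) S(c=1) N(c=3)]
  11. access X: HIT, count now 2. Cache: [L(c=1) S(c=1) X(c=2) N(c=3)]
  12. access F: MISS, evict L(c=1). Cache: [S(c=1) F(c=1) X(c=2) N(c=3)]
  13. access F: HIT, count now 2. Cache: [S(c=1) X(c=2) F(c=2) N(c=3)]
  14. access N: HIT, count now 4. Cache: [S(c=1) X(c=2) F(c=2) N(c=4)]
  15. access S: HIT, count now 2. Cache: [X(c=2) F(c=2) S(c=2) N(c=4)]
  16. access N: HIT, count now 5. Cache: [X(c=2) F(c=2) S(c=2) N(c=5)]
  17. access F: HIT, count now 3. Cache: [X(c=2) S(c=2) F(c=3) N(c=5)]
  18. access F: HIT, count now 4. Cache: [X(c=2) S(c=2) F(c=4) N(c=5)]
  19. access S: HIT, count now 3. Cache: [X(c=2) S(c=3) F(c=4) N(c=5)]
  20. access F: HIT, count now 5. Cache: [X(c=2) S(c=3) N(c=5) F(c=5)]
  21. access N: HIT, count now 6. Cache: [X(c=2) S(c=3) F(c=5) N(c=6)]
  22. access S: HIT, count now 4. Cache: [X(c=2) S(c=4) F(c=5) N(c=6)]
  23. access F: HIT, count now 6. Cache: [X(c=2) S(c=4) N(c=6) F(c=6)]
  24. access L: MISS, evict X(c=2). Cache: [L(c=1) S(c=4) N(c=6) F(c=6)]
  25. access S: HIT, count now 5. Cache: [L(c=1) S(c=5) N(c=6) F(c=6)]
  26. access S: HIT, count now 6. Cache: [L(c=1) N(c=6) F(c=6) S(c=6)]
Total: 16 hits, 10 misses, 6 evictions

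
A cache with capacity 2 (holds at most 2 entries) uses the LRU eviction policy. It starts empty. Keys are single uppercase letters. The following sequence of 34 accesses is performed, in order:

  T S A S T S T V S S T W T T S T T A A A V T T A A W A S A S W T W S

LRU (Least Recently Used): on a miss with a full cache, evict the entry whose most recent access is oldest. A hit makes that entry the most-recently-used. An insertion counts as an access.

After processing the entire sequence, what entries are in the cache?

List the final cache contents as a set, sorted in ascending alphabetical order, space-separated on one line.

LRU simulation (capacity=2):
  1. access T: MISS. Cache (LRU->MRU): [T]
  2. access S: MISS. Cache (LRU->MRU): [T S]
  3. access A: MISS, evict T. Cache (LRU->MRU): [S A]
  4. access S: HIT. Cache (LRU->MRU): [A S]
  5. access T: MISS, evict A. Cache (LRU->MRU): [S T]
  6. access S: HIT. Cache (LRU->MRU): [T S]
  7. access T: HIT. Cache (LRU->MRU): [S T]
  8. access V: MISS, evict S. Cache (LRU->MRU): [T V]
  9. access S: MISS, evict T. Cache (LRU->MRU): [V S]
  10. access S: HIT. Cache (LRU->MRU): [V S]
  11. access T: MISS, evict V. Cache (LRU->MRU): [S T]
  12. access W: MISS, evict S. Cache (LRU->MRU): [T W]
  13. access T: HIT. Cache (LRU->MRU): [W T]
  14. access T: HIT. Cache (LRU->MRU): [W T]
  15. access S: MISS, evict W. Cache (LRU->MRU): [T S]
  16. access T: HIT. Cache (LRU->MRU): [S T]
  17. access T: HIT. Cache (LRU->MRU): [S T]
  18. access A: MISS, evict S. Cache (LRU->MRU): [T A]
  19. access A: HIT. Cache (LRU->MRU): [T A]
  20. access A: HIT. Cache (LRU->MRU): [T A]
  21. access V: MISS, evict T. Cache (LRU->MRU): [A V]
  22. access T: MISS, evict A. Cache (LRU->MRU): [V T]
  23. access T: HIT. Cache (LRU->MRU): [V T]
  24. access A: MISS, evict V. Cache (LRU->MRU): [T A]
  25. access A: HIT. Cache (LRU->MRU): [T A]
  26. access W: MISS, evict T. Cache (LRU->MRU): [A W]
  27. access A: HIT. Cache (LRU->MRU): [W A]
  28. access S: MISS, evict W. Cache (LRU->MRU): [A S]
  29. access A: HIT. Cache (LRU->MRU): [S A]
  30. access S: HIT. Cache (LRU->MRU): [A S]
  31. access W: MISS, evict A. Cache (LRU->MRU): [S W]
  32. access T: MISS, evict S. Cache (LRU->MRU): [W T]
  33. access W: HIT. Cache (LRU->MRU): [T W]
  34. access S: MISS, evict T. Cache (LRU->MRU): [W S]
Total: 16 hits, 18 misses, 16 evictions

Answer: S W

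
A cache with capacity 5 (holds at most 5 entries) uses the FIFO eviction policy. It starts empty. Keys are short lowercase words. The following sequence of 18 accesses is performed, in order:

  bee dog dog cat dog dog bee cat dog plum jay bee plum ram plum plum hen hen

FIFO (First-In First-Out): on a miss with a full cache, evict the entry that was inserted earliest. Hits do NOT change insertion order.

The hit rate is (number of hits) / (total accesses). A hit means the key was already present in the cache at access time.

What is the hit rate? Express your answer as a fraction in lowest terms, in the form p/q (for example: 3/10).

FIFO simulation (capacity=5):
  1. access bee: MISS. Cache (old->new): [bee]
  2. access dog: MISS. Cache (old->new): [bee dog]
  3. access dog: HIT. Cache (old->new): [bee dog]
  4. access cat: MISS. Cache (old->new): [bee dog cat]
  5. access dog: HIT. Cache (old->new): [bee dog cat]
  6. access dog: HIT. Cache (old->new): [bee dog cat]
  7. access bee: HIT. Cache (old->new): [bee dog cat]
  8. access cat: HIT. Cache (old->new): [bee dog cat]
  9. access dog: HIT. Cache (old->new): [bee dog cat]
  10. access plum: MISS. Cache (old->new): [bee dog cat plum]
  11. access jay: MISS. Cache (old->new): [bee dog cat plum jay]
  12. access bee: HIT. Cache (old->new): [bee dog cat plum jay]
  13. access plum: HIT. Cache (old->new): [bee dog cat plum jay]
  14. access ram: MISS, evict bee. Cache (old->new): [dog cat plum jay ram]
  15. access plum: HIT. Cache (old->new): [dog cat plum jay ram]
  16. access plum: HIT. Cache (old->new): [dog cat plum jay ram]
  17. access hen: MISS, evict dog. Cache (old->new): [cat plum jay ram hen]
  18. access hen: HIT. Cache (old->new): [cat plum jay ram hen]
Total: 11 hits, 7 misses, 2 evictions

Hit rate = 11/18

Answer: 11/18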